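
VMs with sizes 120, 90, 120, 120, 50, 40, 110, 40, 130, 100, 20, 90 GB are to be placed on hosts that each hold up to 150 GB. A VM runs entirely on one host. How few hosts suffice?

Total = 130 + 120 + 120 + 120 + 110 + 100 + 90 + 90 + 50 + 40 + 40 + 20 = 1030 GB.
Lower bound: ⌈1030/150⌉ = 7 hosts.
Also, 8 VMs each exceed 75 GB, and no two of those can share a host, so at least 8 hosts are needed.
A packing using 8 hosts:
  host 1: 130 + 20 = 150
  host 2: 120 = 120
  host 3: 120 = 120
  host 4: 120 = 120
  host 5: 110 + 40 = 150
  host 6: 100 + 50 = 150
  host 7: 90 + 40 = 130
  host 8: 90 = 90
This matches the lower bound, so 8 is optimal.

8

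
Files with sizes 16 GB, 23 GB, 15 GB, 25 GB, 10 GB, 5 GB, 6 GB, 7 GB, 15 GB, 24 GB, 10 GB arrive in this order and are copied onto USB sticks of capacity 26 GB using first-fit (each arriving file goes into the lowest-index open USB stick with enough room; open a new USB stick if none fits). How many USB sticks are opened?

  16 → USB stick 1 (new)  [load 16/26]
  23 → USB stick 2 (new)  [load 23/26]
  15 → USB stick 3 (new)  [load 15/26]
  25 → USB stick 4 (new)  [load 25/26]
  10 → USB stick 1  [load 26/26]
  5 → USB stick 3  [load 20/26]
  6 → USB stick 3  [load 26/26]
  7 → USB stick 5 (new)  [load 7/26]
  15 → USB stick 5  [load 22/26]
  24 → USB stick 6 (new)  [load 24/26]
  10 → USB stick 7 (new)  [load 10/26]
7 USB sticks opened.

7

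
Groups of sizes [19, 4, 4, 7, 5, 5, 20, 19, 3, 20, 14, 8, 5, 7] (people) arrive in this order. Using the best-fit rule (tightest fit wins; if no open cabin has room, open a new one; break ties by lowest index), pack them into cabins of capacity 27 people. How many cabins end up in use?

6

  19 → cabin 1 (new)  [load 19/27]
  4 → cabin 1  [load 23/27]
  4 → cabin 1  [load 27/27]
  7 → cabin 2 (new)  [load 7/27]
  5 → cabin 2  [load 12/27]
  5 → cabin 2  [load 17/27]
  20 → cabin 3 (new)  [load 20/27]
  19 → cabin 4 (new)  [load 19/27]
  3 → cabin 3  [load 23/27]
  20 → cabin 5 (new)  [load 20/27]
  14 → cabin 6 (new)  [load 14/27]
  8 → cabin 4  [load 27/27]
  5 → cabin 5  [load 25/27]
  7 → cabin 2  [load 24/27]
6 cabins opened.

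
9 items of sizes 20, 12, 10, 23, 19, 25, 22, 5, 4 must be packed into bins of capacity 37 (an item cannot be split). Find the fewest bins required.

Total = 25 + 23 + 22 + 20 + 19 + 12 + 10 + 5 + 4 = 140.
Lower bound: ⌈140/37⌉ = 4 bins.
Also, 5 items each exceed 37/2, and no two of those can share a bin, so at least 5 bins are needed.
A packing using 5 bins:
  bin 1: 25 + 12 = 37
  bin 2: 23 + 10 + 4 = 37
  bin 3: 22 + 5 = 27
  bin 4: 20 = 20
  bin 5: 19 = 19
This matches the lower bound, so 5 is optimal.

5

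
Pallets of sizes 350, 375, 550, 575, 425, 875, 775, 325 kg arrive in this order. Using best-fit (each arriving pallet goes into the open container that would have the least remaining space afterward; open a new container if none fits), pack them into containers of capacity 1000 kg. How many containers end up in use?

  350 → container 1 (new)  [load 350/1000]
  375 → container 1  [load 725/1000]
  550 → container 2 (new)  [load 550/1000]
  575 → container 3 (new)  [load 575/1000]
  425 → container 3  [load 1000/1000]
  875 → container 4 (new)  [load 875/1000]
  775 → container 5 (new)  [load 775/1000]
  325 → container 2  [load 875/1000]
5 containers opened.

5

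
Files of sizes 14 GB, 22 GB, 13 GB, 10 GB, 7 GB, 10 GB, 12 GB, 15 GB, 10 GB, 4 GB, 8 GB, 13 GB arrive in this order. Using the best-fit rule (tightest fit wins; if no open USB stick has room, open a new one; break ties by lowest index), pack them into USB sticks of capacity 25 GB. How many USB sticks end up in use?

  14 → USB stick 1 (new)  [load 14/25]
  22 → USB stick 2 (new)  [load 22/25]
  13 → USB stick 3 (new)  [load 13/25]
  10 → USB stick 1  [load 24/25]
  7 → USB stick 3  [load 20/25]
  10 → USB stick 4 (new)  [load 10/25]
  12 → USB stick 4  [load 22/25]
  15 → USB stick 5 (new)  [load 15/25]
  10 → USB stick 5  [load 25/25]
  4 → USB stick 3  [load 24/25]
  8 → USB stick 6 (new)  [load 8/25]
  13 → USB stick 6  [load 21/25]
6 USB sticks opened.

6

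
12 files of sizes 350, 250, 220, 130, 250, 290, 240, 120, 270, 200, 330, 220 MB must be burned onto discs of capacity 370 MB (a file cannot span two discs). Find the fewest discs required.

10

Total = 350 + 330 + 290 + 270 + 250 + 250 + 240 + 220 + 220 + 200 + 130 + 120 = 2870 MB.
Lower bound: ⌈2870/370⌉ = 8 discs.
Also, 10 files each exceed 185 MB, and no two of those can share a disc, so at least 10 discs are needed.
A packing using 10 discs:
  disc 1: 350 = 350
  disc 2: 330 = 330
  disc 3: 290 = 290
  disc 4: 270 = 270
  disc 5: 250 + 120 = 370
  disc 6: 250 = 250
  disc 7: 240 + 130 = 370
  disc 8: 220 = 220
  disc 9: 220 = 220
  disc 10: 200 = 200
This matches the lower bound, so 10 is optimal.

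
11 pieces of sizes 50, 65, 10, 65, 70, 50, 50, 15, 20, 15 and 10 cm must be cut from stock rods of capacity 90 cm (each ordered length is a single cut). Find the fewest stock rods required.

6

Total = 70 + 65 + 65 + 50 + 50 + 50 + 20 + 15 + 15 + 10 + 10 = 420 cm.
Lower bound: ⌈420/90⌉ = 5 stock rods.
Also, 6 pieces each exceed 45 cm, and no two of those can share a stock rod, so at least 6 stock rods are needed.
A packing using 6 stock rods:
  stock rod 1: 70 + 20 = 90
  stock rod 2: 65 + 15 + 10 = 90
  stock rod 3: 65 + 15 + 10 = 90
  stock rod 4: 50 = 50
  stock rod 5: 50 = 50
  stock rod 6: 50 = 50
This matches the lower bound, so 6 is optimal.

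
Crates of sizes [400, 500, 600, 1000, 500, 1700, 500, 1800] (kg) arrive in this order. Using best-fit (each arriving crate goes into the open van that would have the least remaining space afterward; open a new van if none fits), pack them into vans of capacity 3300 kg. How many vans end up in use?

  400 → van 1 (new)  [load 400/3300]
  500 → van 1  [load 900/3300]
  600 → van 1  [load 1500/3300]
  1000 → van 1  [load 2500/3300]
  500 → van 1  [load 3000/3300]
  1700 → van 2 (new)  [load 1700/3300]
  500 → van 2  [load 2200/3300]
  1800 → van 3 (new)  [load 1800/3300]
3 vans opened.

3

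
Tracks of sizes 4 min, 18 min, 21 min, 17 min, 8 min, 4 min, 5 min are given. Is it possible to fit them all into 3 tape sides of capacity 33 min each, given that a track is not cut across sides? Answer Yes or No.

A valid assignment using 3 tape sides:
  side 1: 21 + 8 + 4 = 33
  side 2: 18 + 5 + 4 = 27
  side 3: 17 = 17
Every load is within 33 min, so 3 tape sides suffice.

Yes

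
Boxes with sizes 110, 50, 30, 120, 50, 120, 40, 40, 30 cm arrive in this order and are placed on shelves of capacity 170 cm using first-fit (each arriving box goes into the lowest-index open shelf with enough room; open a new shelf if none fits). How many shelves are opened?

4

  110 → shelf 1 (new)  [load 110/170]
  50 → shelf 1  [load 160/170]
  30 → shelf 2 (new)  [load 30/170]
  120 → shelf 2  [load 150/170]
  50 → shelf 3 (new)  [load 50/170]
  120 → shelf 3  [load 170/170]
  40 → shelf 4 (new)  [load 40/170]
  40 → shelf 4  [load 80/170]
  30 → shelf 4  [load 110/170]
4 shelves opened.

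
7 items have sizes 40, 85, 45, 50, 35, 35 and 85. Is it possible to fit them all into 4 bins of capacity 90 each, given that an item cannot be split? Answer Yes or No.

No

Total = 375; ⌈375/90⌉ = 5.
At least 5 bins are required, but only 4 are allowed.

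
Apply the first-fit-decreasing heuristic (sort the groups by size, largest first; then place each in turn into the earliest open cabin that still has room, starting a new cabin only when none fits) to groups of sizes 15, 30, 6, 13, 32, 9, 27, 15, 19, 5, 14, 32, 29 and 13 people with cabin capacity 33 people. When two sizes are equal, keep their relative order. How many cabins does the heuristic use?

Sorted descending: 32, 32, 30, 29, 27, 19, 15, 15, 14, 13, 13, 9, 6, 5.
  32 → cabin 1 (new)  [load 32/33]
  32 → cabin 2 (new)  [load 32/33]
  30 → cabin 3 (new)  [load 30/33]
  29 → cabin 4 (new)  [load 29/33]
  27 → cabin 5 (new)  [load 27/33]
  19 → cabin 6 (new)  [load 19/33]
  15 → cabin 7 (new)  [load 15/33]
  15 → cabin 7  [load 30/33]
  14 → cabin 6  [load 33/33]
  13 → cabin 8 (new)  [load 13/33]
  13 → cabin 8  [load 26/33]
  9 → cabin 9 (new)  [load 9/33]
  6 → cabin 5  [load 33/33]
  5 → cabin 8  [load 31/33]
9 cabins opened.

9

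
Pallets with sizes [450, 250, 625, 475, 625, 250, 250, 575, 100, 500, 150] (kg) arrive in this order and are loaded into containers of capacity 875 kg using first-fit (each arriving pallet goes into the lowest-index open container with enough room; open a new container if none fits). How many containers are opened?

6

  450 → container 1 (new)  [load 450/875]
  250 → container 1  [load 700/875]
  625 → container 2 (new)  [load 625/875]
  475 → container 3 (new)  [load 475/875]
  625 → container 4 (new)  [load 625/875]
  250 → container 2  [load 875/875]
  250 → container 3  [load 725/875]
  575 → container 5 (new)  [load 575/875]
  100 → container 1  [load 800/875]
  500 → container 6 (new)  [load 500/875]
  150 → container 3  [load 875/875]
6 containers opened.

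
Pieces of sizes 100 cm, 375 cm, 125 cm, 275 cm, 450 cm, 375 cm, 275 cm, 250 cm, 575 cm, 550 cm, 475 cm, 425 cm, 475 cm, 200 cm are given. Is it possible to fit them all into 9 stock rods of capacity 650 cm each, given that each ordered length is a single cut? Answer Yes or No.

A valid assignment using 9 stock rods:
  stock rod 1: 575 = 575
  stock rod 2: 550 + 100 = 650
  stock rod 3: 475 + 125 = 600
  stock rod 4: 475 = 475
  stock rod 5: 450 + 200 = 650
  stock rod 6: 425 = 425
  stock rod 7: 375 + 275 = 650
  stock rod 8: 375 + 275 = 650
  stock rod 9: 250 = 250
Every load is within 650 cm, so 9 stock rods suffice.

Yes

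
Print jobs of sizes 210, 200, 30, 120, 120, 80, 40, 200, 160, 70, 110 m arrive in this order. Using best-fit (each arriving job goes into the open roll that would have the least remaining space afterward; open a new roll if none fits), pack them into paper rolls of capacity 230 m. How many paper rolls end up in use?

7

  210 → roll 1 (new)  [load 210/230]
  200 → roll 2 (new)  [load 200/230]
  30 → roll 2  [load 230/230]
  120 → roll 3 (new)  [load 120/230]
  120 → roll 4 (new)  [load 120/230]
  80 → roll 3  [load 200/230]
  40 → roll 4  [load 160/230]
  200 → roll 5 (new)  [load 200/230]
  160 → roll 6 (new)  [load 160/230]
  70 → roll 4  [load 230/230]
  110 → roll 7 (new)  [load 110/230]
7 paper rolls opened.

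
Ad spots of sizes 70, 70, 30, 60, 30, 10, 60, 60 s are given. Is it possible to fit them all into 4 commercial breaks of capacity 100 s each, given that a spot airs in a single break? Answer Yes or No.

No

Total = 390 s; ⌈390/100⌉ = 4.
5 ad spots each exceed half the capacity and cannot share a break, forcing at least 5 commercial breaks.
At least 5 commercial breaks are required, but only 4 are allowed.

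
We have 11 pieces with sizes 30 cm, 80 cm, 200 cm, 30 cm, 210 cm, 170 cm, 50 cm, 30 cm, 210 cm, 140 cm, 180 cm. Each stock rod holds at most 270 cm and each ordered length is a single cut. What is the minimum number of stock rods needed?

6

Total = 210 + 210 + 200 + 180 + 170 + 140 + 80 + 50 + 30 + 30 + 30 = 1330 cm.
Lower bound: ⌈1330/270⌉ = 5 stock rods.
Also, 6 pieces each exceed 135 cm, and no two of those can share a stock rod, so at least 6 stock rods are needed.
A packing using 6 stock rods:
  stock rod 1: 210 + 50 = 260
  stock rod 2: 210 + 30 + 30 = 270
  stock rod 3: 200 + 30 = 230
  stock rod 4: 180 + 80 = 260
  stock rod 5: 170 = 170
  stock rod 6: 140 = 140
This matches the lower bound, so 6 is optimal.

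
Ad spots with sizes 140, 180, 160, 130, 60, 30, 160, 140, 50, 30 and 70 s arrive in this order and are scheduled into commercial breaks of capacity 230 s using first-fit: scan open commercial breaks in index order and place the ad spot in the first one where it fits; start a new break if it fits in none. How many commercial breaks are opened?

6

  140 → break 1 (new)  [load 140/230]
  180 → break 2 (new)  [load 180/230]
  160 → break 3 (new)  [load 160/230]
  130 → break 4 (new)  [load 130/230]
  60 → break 1  [load 200/230]
  30 → break 1  [load 230/230]
  160 → break 5 (new)  [load 160/230]
  140 → break 6 (new)  [load 140/230]
  50 → break 2  [load 230/230]
  30 → break 3  [load 190/230]
  70 → break 4  [load 200/230]
6 commercial breaks opened.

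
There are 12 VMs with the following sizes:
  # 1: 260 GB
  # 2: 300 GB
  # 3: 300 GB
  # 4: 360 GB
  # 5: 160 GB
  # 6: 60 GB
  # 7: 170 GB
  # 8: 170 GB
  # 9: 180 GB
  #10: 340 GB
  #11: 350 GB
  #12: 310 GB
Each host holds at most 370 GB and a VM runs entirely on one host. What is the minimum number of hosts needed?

9

Total = 360 + 350 + 340 + 310 + 300 + 300 + 260 + 180 + 170 + 170 + 160 + 60 = 2960 GB.
Lower bound: ⌈2960/370⌉ = 8 hosts.
A packing using 9 hosts:
  host 1: 360 = 360
  host 2: 350 = 350
  host 3: 340 = 340
  host 4: 310 + 60 = 370
  host 5: 300 = 300
  host 6: 300 = 300
  host 7: 260 = 260
  host 8: 180 + 170 = 350
  host 9: 170 + 160 = 330
No arrangement into 8 hosts stays within capacity, so 9 is optimal.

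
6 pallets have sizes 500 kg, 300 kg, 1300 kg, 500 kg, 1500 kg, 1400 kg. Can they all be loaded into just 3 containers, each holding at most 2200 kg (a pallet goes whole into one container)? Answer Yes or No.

Yes

A valid assignment using 3 containers:
  container 1: 1500 + 500 = 2000
  container 2: 1400 + 500 + 300 = 2200
  container 3: 1300 = 1300
Every load is within 2200 kg, so 3 containers suffice.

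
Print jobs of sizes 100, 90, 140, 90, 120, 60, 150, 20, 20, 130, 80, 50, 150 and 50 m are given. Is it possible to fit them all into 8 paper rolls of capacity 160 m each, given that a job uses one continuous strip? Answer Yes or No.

No

Total = 1250 m; ⌈1250/160⌉ = 8.
The bound of 8 does not rule out 8, but exhaustive search shows no assignment into 8 paper rolls of capacity 160 m exists — the minimum is 9.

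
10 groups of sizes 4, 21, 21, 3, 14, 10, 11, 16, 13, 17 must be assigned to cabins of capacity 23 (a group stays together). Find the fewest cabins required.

Total = 21 + 21 + 17 + 16 + 14 + 13 + 11 + 10 + 4 + 3 = 130.
Lower bound: ⌈130/23⌉ = 6 cabins.
A packing using 7 cabins:
  cabin 1: 21 = 21
  cabin 2: 21 = 21
  cabin 3: 17 + 4 = 21
  cabin 4: 16 + 3 = 19
  cabin 5: 14 = 14
  cabin 6: 13 + 10 = 23
  cabin 7: 11 = 11
No arrangement into 6 cabins stays within capacity, so 7 is optimal.

7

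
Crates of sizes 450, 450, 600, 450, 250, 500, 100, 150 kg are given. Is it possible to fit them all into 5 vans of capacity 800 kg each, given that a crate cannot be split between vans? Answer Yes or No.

Yes

A valid assignment using 5 vans:
  van 1: 600 + 150 = 750
  van 2: 500 + 250 = 750
  van 3: 450 + 100 = 550
  van 4: 450 = 450
  van 5: 450 = 450
Every load is within 800 kg, so 5 vans suffice.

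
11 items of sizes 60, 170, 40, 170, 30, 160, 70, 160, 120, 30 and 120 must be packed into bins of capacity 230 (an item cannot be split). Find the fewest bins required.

Total = 170 + 170 + 160 + 160 + 120 + 120 + 70 + 60 + 40 + 30 + 30 = 1130.
Lower bound: ⌈1130/230⌉ = 5 bins.
Also, 6 items each exceed 115, and no two of those can share a bin, so at least 6 bins are needed.
A packing using 6 bins:
  bin 1: 170 + 60 = 230
  bin 2: 170 + 40 = 210
  bin 3: 160 + 70 = 230
  bin 4: 160 + 30 + 30 = 220
  bin 5: 120 = 120
  bin 6: 120 = 120
This matches the lower bound, so 6 is optimal.

6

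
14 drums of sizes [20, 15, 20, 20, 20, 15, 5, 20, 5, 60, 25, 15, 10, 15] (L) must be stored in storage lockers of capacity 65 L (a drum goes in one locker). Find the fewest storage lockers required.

5

Total = 60 + 25 + 20 + 20 + 20 + 20 + 20 + 15 + 15 + 15 + 15 + 10 + 5 + 5 = 265 L.
Lower bound: ⌈265/65⌉ = 5 storage lockers.
A packing using 5 storage lockers:
  locker 1: 60 + 5 = 65
  locker 2: 25 + 20 + 20 = 65
  locker 3: 20 + 20 + 20 + 5 = 65
  locker 4: 15 + 15 + 15 + 15 = 60
  locker 5: 10 = 10
This matches the lower bound, so 5 is optimal.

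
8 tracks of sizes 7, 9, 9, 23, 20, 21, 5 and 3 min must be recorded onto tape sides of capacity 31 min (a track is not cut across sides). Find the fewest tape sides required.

4

Total = 23 + 21 + 20 + 9 + 9 + 7 + 5 + 3 = 97 min.
Lower bound: ⌈97/31⌉ = 4 tape sides.
A packing using 4 tape sides:
  side 1: 23 + 7 = 30
  side 2: 21 + 9 = 30
  side 3: 20 + 9 = 29
  side 4: 5 + 3 = 8
This matches the lower bound, so 4 is optimal.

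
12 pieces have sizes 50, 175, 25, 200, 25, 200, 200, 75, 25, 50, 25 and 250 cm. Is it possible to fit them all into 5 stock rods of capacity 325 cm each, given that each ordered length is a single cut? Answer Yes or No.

A valid assignment using 5 stock rods:
  stock rod 1: 250 + 75 = 325
  stock rod 2: 200 + 50 + 50 + 25 = 325
  stock rod 3: 200 + 25 + 25 + 25 = 275
  stock rod 4: 200 = 200
  stock rod 5: 175 = 175
Every load is within 325 cm, so 5 stock rods suffice.

Yes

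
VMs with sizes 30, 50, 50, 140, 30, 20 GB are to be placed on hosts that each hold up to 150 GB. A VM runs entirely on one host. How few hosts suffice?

3

Total = 140 + 50 + 50 + 30 + 30 + 20 = 320 GB.
Lower bound: ⌈320/150⌉ = 3 hosts.
A packing using 3 hosts:
  host 1: 140 = 140
  host 2: 50 + 50 + 30 + 20 = 150
  host 3: 30 = 30
This matches the lower bound, so 3 is optimal.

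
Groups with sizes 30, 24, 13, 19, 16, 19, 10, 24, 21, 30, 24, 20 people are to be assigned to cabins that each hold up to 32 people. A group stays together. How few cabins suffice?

Total = 30 + 30 + 24 + 24 + 24 + 21 + 20 + 19 + 19 + 16 + 13 + 10 = 250 people.
Lower bound: ⌈250/32⌉ = 8 cabins.
Also, 9 groups each exceed 16 people, and no two of those can share a cabin, so at least 9 cabins are needed.
A packing using 10 cabins:
  cabin 1: 30 = 30
  cabin 2: 30 = 30
  cabin 3: 24 = 24
  cabin 4: 24 = 24
  cabin 5: 24 = 24
  cabin 6: 21 + 10 = 31
  cabin 7: 20 = 20
  cabin 8: 19 + 13 = 32
  cabin 9: 19 = 19
  cabin 10: 16 = 16
No arrangement into 9 cabins stays within capacity, so 10 is optimal.

10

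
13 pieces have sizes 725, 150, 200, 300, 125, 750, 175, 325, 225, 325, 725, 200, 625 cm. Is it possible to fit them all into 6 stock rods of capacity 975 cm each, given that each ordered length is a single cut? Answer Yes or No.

A valid assignment using 6 stock rods:
  stock rod 1: 750 + 225 = 975
  stock rod 2: 725 + 200 = 925
  stock rod 3: 725 + 200 = 925
  stock rod 4: 625 + 325 = 950
  stock rod 5: 325 + 300 + 175 + 150 = 950
  stock rod 6: 125 = 125
Every load is within 975 cm, so 6 stock rods suffice.

Yes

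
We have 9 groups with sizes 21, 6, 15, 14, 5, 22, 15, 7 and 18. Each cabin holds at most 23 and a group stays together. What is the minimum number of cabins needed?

6

Total = 22 + 21 + 18 + 15 + 15 + 14 + 7 + 6 + 5 = 123.
Lower bound: ⌈123/23⌉ = 6 cabins.
A packing using 6 cabins:
  cabin 1: 22 = 22
  cabin 2: 21 = 21
  cabin 3: 18 + 5 = 23
  cabin 4: 15 + 7 = 22
  cabin 5: 15 + 6 = 21
  cabin 6: 14 = 14
This matches the lower bound, so 6 is optimal.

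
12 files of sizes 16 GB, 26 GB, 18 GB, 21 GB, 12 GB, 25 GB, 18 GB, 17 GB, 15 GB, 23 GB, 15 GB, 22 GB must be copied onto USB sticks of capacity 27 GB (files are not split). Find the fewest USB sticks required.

Total = 26 + 25 + 23 + 22 + 21 + 18 + 18 + 17 + 16 + 15 + 15 + 12 = 228 GB.
Lower bound: ⌈228/27⌉ = 9 USB sticks.
Also, 11 files each exceed 27/2 GB, and no two of those can share a USB stick, so at least 11 USB sticks are needed.
A packing using 11 USB sticks:
  USB stick 1: 26 = 26
  USB stick 2: 25 = 25
  USB stick 3: 23 = 23
  USB stick 4: 22 = 22
  USB stick 5: 21 = 21
  USB stick 6: 18 = 18
  USB stick 7: 18 = 18
  USB stick 8: 17 = 17
  USB stick 9: 16 = 16
  USB stick 10: 15 + 12 = 27
  USB stick 11: 15 = 15
This matches the lower bound, so 11 is optimal.

11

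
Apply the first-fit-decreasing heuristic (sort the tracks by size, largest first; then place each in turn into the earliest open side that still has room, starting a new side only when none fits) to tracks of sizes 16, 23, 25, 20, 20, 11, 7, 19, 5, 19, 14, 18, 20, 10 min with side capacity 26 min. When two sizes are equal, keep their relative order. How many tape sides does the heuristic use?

10

Sorted descending: 25, 23, 20, 20, 20, 19, 19, 18, 16, 14, 11, 10, 7, 5.
  25 → side 1 (new)  [load 25/26]
  23 → side 2 (new)  [load 23/26]
  20 → side 3 (new)  [load 20/26]
  20 → side 4 (new)  [load 20/26]
  20 → side 5 (new)  [load 20/26]
  19 → side 6 (new)  [load 19/26]
  19 → side 7 (new)  [load 19/26]
  18 → side 8 (new)  [load 18/26]
  16 → side 9 (new)  [load 16/26]
  14 → side 10 (new)  [load 14/26]
  11 → side 10  [load 25/26]
  10 → side 9  [load 26/26]
  7 → side 6  [load 26/26]
  5 → side 3  [load 25/26]
10 tape sides opened.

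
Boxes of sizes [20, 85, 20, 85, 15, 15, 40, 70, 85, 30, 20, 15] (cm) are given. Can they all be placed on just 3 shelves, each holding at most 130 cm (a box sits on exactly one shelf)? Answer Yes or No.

No

Total = 500 cm; ⌈500/130⌉ = 4.
At least 4 shelves are required, but only 3 are allowed.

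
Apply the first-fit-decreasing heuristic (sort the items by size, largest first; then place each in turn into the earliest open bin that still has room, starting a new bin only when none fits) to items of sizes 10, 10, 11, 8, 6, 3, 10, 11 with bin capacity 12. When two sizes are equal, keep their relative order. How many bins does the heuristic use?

Sorted descending: 11, 11, 10, 10, 10, 8, 6, 3.
  11 → bin 1 (new)  [load 11/12]
  11 → bin 2 (new)  [load 11/12]
  10 → bin 3 (new)  [load 10/12]
  10 → bin 4 (new)  [load 10/12]
  10 → bin 5 (new)  [load 10/12]
  8 → bin 6 (new)  [load 8/12]
  6 → bin 7 (new)  [load 6/12]
  3 → bin 6  [load 11/12]
7 bins opened.

7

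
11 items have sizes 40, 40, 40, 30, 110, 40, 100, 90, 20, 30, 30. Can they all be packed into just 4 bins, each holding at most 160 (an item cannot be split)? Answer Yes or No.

Yes

A valid assignment using 4 bins:
  bin 1: 110 + 40 = 150
  bin 2: 100 + 40 + 20 = 160
  bin 3: 90 + 40 + 30 = 160
  bin 4: 40 + 30 + 30 = 100
Every load is within 160, so 4 bins suffice.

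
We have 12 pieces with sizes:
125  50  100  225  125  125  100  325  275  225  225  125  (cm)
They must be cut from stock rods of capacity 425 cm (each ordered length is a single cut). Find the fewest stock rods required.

Total = 325 + 275 + 225 + 225 + 225 + 125 + 125 + 125 + 125 + 100 + 100 + 50 = 2025 cm.
Lower bound: ⌈2025/425⌉ = 5 stock rods.
A packing using 6 stock rods:
  stock rod 1: 325 + 100 = 425
  stock rod 2: 275 + 125 = 400
  stock rod 3: 225 + 125 + 50 = 400
  stock rod 4: 225 + 125 = 350
  stock rod 5: 225 + 125 = 350
  stock rod 6: 100 = 100
No arrangement into 5 stock rods stays within capacity, so 6 is optimal.

6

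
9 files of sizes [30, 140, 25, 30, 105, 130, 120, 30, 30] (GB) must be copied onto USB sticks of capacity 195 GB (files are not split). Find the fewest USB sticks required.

4

Total = 140 + 130 + 120 + 105 + 30 + 30 + 30 + 30 + 25 = 640 GB.
Lower bound: ⌈640/195⌉ = 4 USB sticks.
A packing using 4 USB sticks:
  USB stick 1: 140 + 30 + 25 = 195
  USB stick 2: 130 + 30 + 30 = 190
  USB stick 3: 120 + 30 = 150
  USB stick 4: 105 = 105
This matches the lower bound, so 4 is optimal.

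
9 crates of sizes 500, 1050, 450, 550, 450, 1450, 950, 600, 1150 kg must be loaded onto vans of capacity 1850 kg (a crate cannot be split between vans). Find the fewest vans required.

5

Total = 1450 + 1150 + 1050 + 950 + 600 + 550 + 500 + 450 + 450 = 7150 kg.
Lower bound: ⌈7150/1850⌉ = 4 vans.
A packing using 5 vans:
  van 1: 1450 = 1450
  van 2: 1150 + 600 = 1750
  van 3: 1050 + 550 = 1600
  van 4: 950 + 500 = 1450
  van 5: 450 + 450 = 900
No arrangement into 4 vans stays within capacity, so 5 is optimal.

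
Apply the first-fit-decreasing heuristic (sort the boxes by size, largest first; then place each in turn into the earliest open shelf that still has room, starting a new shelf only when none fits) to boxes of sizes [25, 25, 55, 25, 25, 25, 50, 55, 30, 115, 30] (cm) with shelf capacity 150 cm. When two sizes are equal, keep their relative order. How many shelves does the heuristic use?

Sorted descending: 115, 55, 55, 50, 30, 30, 25, 25, 25, 25, 25.
  115 → shelf 1 (new)  [load 115/150]
  55 → shelf 2 (new)  [load 55/150]
  55 → shelf 2  [load 110/150]
  50 → shelf 3 (new)  [load 50/150]
  30 → shelf 1  [load 145/150]
  30 → shelf 2  [load 140/150]
  25 → shelf 3  [load 75/150]
  25 → shelf 3  [load 100/150]
  25 → shelf 3  [load 125/150]
  25 → shelf 3  [load 150/150]
  25 → shelf 4 (new)  [load 25/150]
4 shelves opened.

4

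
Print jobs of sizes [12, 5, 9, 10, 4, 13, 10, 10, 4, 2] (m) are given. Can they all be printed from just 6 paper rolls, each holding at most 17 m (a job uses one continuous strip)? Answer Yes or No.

Yes

A valid assignment using 6 paper rolls:
  roll 1: 13 + 4 = 17
  roll 2: 12 + 5 = 17
  roll 3: 10 + 4 + 2 = 16
  roll 4: 10 = 10
  roll 5: 10 = 10
  roll 6: 9 = 9
Every load is within 17 m, so 6 paper rolls suffice.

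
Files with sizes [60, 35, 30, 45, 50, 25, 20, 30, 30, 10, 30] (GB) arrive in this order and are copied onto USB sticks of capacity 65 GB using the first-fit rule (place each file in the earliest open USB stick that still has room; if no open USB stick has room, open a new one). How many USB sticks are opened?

6

  60 → USB stick 1 (new)  [load 60/65]
  35 → USB stick 2 (new)  [load 35/65]
  30 → USB stick 2  [load 65/65]
  45 → USB stick 3 (new)  [load 45/65]
  50 → USB stick 4 (new)  [load 50/65]
  25 → USB stick 5 (new)  [load 25/65]
  20 → USB stick 3  [load 65/65]
  30 → USB stick 5  [load 55/65]
  30 → USB stick 6 (new)  [load 30/65]
  10 → USB stick 4  [load 60/65]
  30 → USB stick 6  [load 60/65]
6 USB sticks opened.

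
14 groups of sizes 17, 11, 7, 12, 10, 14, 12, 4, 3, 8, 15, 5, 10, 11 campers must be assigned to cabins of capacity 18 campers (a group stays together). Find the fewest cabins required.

Total = 17 + 15 + 14 + 12 + 12 + 11 + 11 + 10 + 10 + 8 + 7 + 5 + 4 + 3 = 139 campers.
Lower bound: ⌈139/18⌉ = 8 cabins.
Also, 9 groups each exceed 9 campers, and no two of those can share a cabin, so at least 9 cabins are needed.
A packing using 9 cabins:
  cabin 1: 17 = 17
  cabin 2: 15 + 3 = 18
  cabin 3: 14 + 4 = 18
  cabin 4: 12 + 5 = 17
  cabin 5: 12 = 12
  cabin 6: 11 + 7 = 18
  cabin 7: 11 = 11
  cabin 8: 10 + 8 = 18
  cabin 9: 10 = 10
This matches the lower bound, so 9 is optimal.

9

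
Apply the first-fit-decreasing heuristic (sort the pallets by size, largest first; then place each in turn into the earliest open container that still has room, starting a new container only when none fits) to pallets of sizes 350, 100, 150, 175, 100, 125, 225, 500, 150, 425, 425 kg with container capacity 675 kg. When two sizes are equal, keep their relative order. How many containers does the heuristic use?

Sorted descending: 500, 425, 425, 350, 225, 175, 150, 150, 125, 100, 100.
  500 → container 1 (new)  [load 500/675]
  425 → container 2 (new)  [load 425/675]
  425 → container 3 (new)  [load 425/675]
  350 → container 4 (new)  [load 350/675]
  225 → container 2  [load 650/675]
  175 → container 1  [load 675/675]
  150 → container 3  [load 575/675]
  150 → container 4  [load 500/675]
  125 → container 4  [load 625/675]
  100 → container 3  [load 675/675]
  100 → container 5 (new)  [load 100/675]
5 containers opened.

5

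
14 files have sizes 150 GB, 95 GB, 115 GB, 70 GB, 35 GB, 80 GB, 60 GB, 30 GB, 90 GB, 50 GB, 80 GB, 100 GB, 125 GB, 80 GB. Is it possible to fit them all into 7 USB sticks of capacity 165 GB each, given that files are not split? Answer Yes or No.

No

Total = 1160 GB; ⌈1160/165⌉ = 8.
At least 8 USB sticks are required, but only 7 are allowed.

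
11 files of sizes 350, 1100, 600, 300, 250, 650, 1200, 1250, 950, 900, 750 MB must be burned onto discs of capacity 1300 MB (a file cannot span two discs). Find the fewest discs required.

Total = 1250 + 1200 + 1100 + 950 + 900 + 750 + 650 + 600 + 350 + 300 + 250 = 8300 MB.
Lower bound: ⌈8300/1300⌉ = 7 discs.
A packing using 7 discs:
  disc 1: 1250 = 1250
  disc 2: 1200 = 1200
  disc 3: 1100 = 1100
  disc 4: 950 + 350 = 1300
  disc 5: 900 + 300 = 1200
  disc 6: 750 + 250 = 1000
  disc 7: 650 + 600 = 1250
This matches the lower bound, so 7 is optimal.

7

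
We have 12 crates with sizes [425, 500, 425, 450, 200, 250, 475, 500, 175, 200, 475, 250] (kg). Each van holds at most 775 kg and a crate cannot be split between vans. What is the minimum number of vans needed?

7

Total = 500 + 500 + 475 + 475 + 450 + 425 + 425 + 250 + 250 + 200 + 200 + 175 = 4325 kg.
Lower bound: ⌈4325/775⌉ = 6 vans.
Also, 7 crates each exceed 775/2 kg, and no two of those can share a van, so at least 7 vans are needed.
A packing using 7 vans:
  van 1: 500 + 250 = 750
  van 2: 500 + 250 = 750
  van 3: 475 + 200 = 675
  van 4: 475 + 200 = 675
  van 5: 450 + 175 = 625
  van 6: 425 = 425
  van 7: 425 = 425
This matches the lower bound, so 7 is optimal.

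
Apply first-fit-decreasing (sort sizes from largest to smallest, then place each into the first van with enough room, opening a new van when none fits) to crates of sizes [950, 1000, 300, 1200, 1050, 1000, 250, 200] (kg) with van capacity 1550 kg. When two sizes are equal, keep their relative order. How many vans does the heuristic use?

Sorted descending: 1200, 1050, 1000, 1000, 950, 300, 250, 200.
  1200 → van 1 (new)  [load 1200/1550]
  1050 → van 2 (new)  [load 1050/1550]
  1000 → van 3 (new)  [load 1000/1550]
  1000 → van 4 (new)  [load 1000/1550]
  950 → van 5 (new)  [load 950/1550]
  300 → van 1  [load 1500/1550]
  250 → van 2  [load 1300/1550]
  200 → van 2  [load 1500/1550]
5 vans opened.

5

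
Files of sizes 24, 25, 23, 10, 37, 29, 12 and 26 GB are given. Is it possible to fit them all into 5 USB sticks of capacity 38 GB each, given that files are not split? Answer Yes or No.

Total = 186 GB; ⌈186/38⌉ = 5.
6 files each exceed half the capacity and cannot share a USB stick, forcing at least 6 USB sticks.
At least 6 USB sticks are required, but only 5 are allowed.

No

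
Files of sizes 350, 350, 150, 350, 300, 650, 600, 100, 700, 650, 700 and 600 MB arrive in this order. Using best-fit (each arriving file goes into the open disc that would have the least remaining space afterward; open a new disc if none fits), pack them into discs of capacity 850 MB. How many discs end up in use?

8

  350 → disc 1 (new)  [load 350/850]
  350 → disc 1  [load 700/850]
  150 → disc 1  [load 850/850]
  350 → disc 2 (new)  [load 350/850]
  300 → disc 2  [load 650/850]
  650 → disc 3 (new)  [load 650/850]
  600 → disc 4 (new)  [load 600/850]
  100 → disc 2  [load 750/850]
  700 → disc 5 (new)  [load 700/850]
  650 → disc 6 (new)  [load 650/850]
  700 → disc 7 (new)  [load 700/850]
  600 → disc 8 (new)  [load 600/850]
8 discs opened.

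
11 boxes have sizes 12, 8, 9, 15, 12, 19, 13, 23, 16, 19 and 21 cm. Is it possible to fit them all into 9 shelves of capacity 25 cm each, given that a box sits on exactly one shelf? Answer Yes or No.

A valid assignment using 8 shelves:
  shelf 1: 23 = 23
  shelf 2: 21 = 21
  shelf 3: 19 = 19
  shelf 4: 19 = 19
  shelf 5: 16 + 9 = 25
  shelf 6: 15 + 8 = 23
  shelf 7: 13 + 12 = 25
  shelf 8: 12 = 12
That uses only 8 ≤ 9, so 9 shelves are enough.

Yes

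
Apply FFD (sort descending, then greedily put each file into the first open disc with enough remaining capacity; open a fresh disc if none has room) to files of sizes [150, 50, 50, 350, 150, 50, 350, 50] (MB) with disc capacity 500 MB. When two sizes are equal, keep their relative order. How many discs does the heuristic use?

Sorted descending: 350, 350, 150, 150, 50, 50, 50, 50.
  350 → disc 1 (new)  [load 350/500]
  350 → disc 2 (new)  [load 350/500]
  150 → disc 1  [load 500/500]
  150 → disc 2  [load 500/500]
  50 → disc 3 (new)  [load 50/500]
  50 → disc 3  [load 100/500]
  50 → disc 3  [load 150/500]
  50 → disc 3  [load 200/500]
3 discs opened.

3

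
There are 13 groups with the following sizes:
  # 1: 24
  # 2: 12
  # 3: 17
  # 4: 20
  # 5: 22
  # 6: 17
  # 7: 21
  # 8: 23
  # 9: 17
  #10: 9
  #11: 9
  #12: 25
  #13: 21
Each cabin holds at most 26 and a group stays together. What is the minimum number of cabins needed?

Total = 25 + 24 + 23 + 22 + 21 + 21 + 20 + 17 + 17 + 17 + 12 + 9 + 9 = 237.
Lower bound: ⌈237/26⌉ = 10 cabins.
A packing using 11 cabins:
  cabin 1: 25 = 25
  cabin 2: 24 = 24
  cabin 3: 23 = 23
  cabin 4: 22 = 22
  cabin 5: 21 = 21
  cabin 6: 21 = 21
  cabin 7: 20 = 20
  cabin 8: 17 + 9 = 26
  cabin 9: 17 + 9 = 26
  cabin 10: 17 = 17
  cabin 11: 12 = 12
No arrangement into 10 cabins stays within capacity, so 11 is optimal.

11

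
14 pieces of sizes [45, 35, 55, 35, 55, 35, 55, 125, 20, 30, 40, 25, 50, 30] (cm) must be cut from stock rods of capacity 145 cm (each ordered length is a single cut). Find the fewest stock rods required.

5

Total = 125 + 55 + 55 + 55 + 50 + 45 + 40 + 35 + 35 + 35 + 30 + 30 + 25 + 20 = 635 cm.
Lower bound: ⌈635/145⌉ = 5 stock rods.
A packing using 5 stock rods:
  stock rod 1: 125 + 20 = 145
  stock rod 2: 55 + 55 + 35 = 145
  stock rod 3: 55 + 50 + 40 = 145
  stock rod 4: 45 + 35 + 35 + 30 = 145
  stock rod 5: 30 + 25 = 55
This matches the lower bound, so 5 is optimal.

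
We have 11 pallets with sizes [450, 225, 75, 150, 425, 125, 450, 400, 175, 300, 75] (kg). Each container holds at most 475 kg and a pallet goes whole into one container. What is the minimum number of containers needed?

7

Total = 450 + 450 + 425 + 400 + 300 + 225 + 175 + 150 + 125 + 75 + 75 = 2850 kg.
Lower bound: ⌈2850/475⌉ = 6 containers.
A packing using 7 containers:
  container 1: 450 = 450
  container 2: 450 = 450
  container 3: 425 = 425
  container 4: 400 + 75 = 475
  container 5: 300 + 175 = 475
  container 6: 225 + 150 + 75 = 450
  container 7: 125 = 125
No arrangement into 6 containers stays within capacity, so 7 is optimal.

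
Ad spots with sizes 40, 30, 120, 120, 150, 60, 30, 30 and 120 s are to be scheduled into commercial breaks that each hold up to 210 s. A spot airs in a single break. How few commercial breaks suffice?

Total = 150 + 120 + 120 + 120 + 60 + 40 + 30 + 30 + 30 = 700 s.
Lower bound: ⌈700/210⌉ = 4 commercial breaks.
A packing using 4 commercial breaks:
  break 1: 150 + 60 = 210
  break 2: 120 + 40 + 30 = 190
  break 3: 120 + 30 + 30 = 180
  break 4: 120 = 120
This matches the lower bound, so 4 is optimal.

4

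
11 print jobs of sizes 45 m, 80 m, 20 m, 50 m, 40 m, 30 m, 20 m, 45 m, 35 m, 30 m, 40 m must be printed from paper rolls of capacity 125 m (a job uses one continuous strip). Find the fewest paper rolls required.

Total = 80 + 50 + 45 + 45 + 40 + 40 + 35 + 30 + 30 + 20 + 20 = 435 m.
Lower bound: ⌈435/125⌉ = 4 paper rolls.
A packing using 4 paper rolls:
  roll 1: 80 + 45 = 125
  roll 2: 50 + 45 + 30 = 125
  roll 3: 40 + 40 + 35 = 115
  roll 4: 30 + 20 + 20 = 70
This matches the lower bound, so 4 is optimal.

4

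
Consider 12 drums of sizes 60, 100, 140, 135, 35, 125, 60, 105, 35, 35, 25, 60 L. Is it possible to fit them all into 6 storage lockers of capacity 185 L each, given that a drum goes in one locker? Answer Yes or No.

Yes

A valid assignment using 6 storage lockers:
  locker 1: 140 + 35 = 175
  locker 2: 135 + 35 = 170
  locker 3: 125 + 60 = 185
  locker 4: 105 + 60 = 165
  locker 5: 100 + 60 + 25 = 185
  locker 6: 35 = 35
Every load is within 185 L, so 6 storage lockers suffice.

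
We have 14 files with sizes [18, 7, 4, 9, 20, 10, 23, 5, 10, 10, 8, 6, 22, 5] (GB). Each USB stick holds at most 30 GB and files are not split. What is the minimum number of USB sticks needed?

Total = 23 + 22 + 20 + 18 + 10 + 10 + 10 + 9 + 8 + 7 + 6 + 5 + 5 + 4 = 157 GB.
Lower bound: ⌈157/30⌉ = 6 USB sticks.
A packing using 6 USB sticks:
  USB stick 1: 23 + 7 = 30
  USB stick 2: 22 + 8 = 30
  USB stick 3: 20 + 10 = 30
  USB stick 4: 18 + 10 = 28
  USB stick 5: 10 + 9 + 6 + 5 = 30
  USB stick 6: 5 + 4 = 9
This matches the lower bound, so 6 is optimal.

6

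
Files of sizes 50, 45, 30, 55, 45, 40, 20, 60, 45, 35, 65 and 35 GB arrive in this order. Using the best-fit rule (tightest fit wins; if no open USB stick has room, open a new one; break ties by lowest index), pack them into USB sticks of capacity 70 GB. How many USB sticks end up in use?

  50 → USB stick 1 (new)  [load 50/70]
  45 → USB stick 2 (new)  [load 45/70]
  30 → USB stick 3 (new)  [load 30/70]
  55 → USB stick 4 (new)  [load 55/70]
  45 → USB stick 5 (new)  [load 45/70]
  40 → USB stick 3  [load 70/70]
  20 → USB stick 1  [load 70/70]
  60 → USB stick 6 (new)  [load 60/70]
  45 → USB stick 7 (new)  [load 45/70]
  35 → USB stick 8 (new)  [load 35/70]
  65 → USB stick 9 (new)  [load 65/70]
  35 → USB stick 8  [load 70/70]
9 USB sticks opened.

9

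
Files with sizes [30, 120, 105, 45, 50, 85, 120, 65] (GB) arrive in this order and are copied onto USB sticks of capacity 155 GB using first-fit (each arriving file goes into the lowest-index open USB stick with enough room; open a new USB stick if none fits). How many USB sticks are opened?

5

  30 → USB stick 1 (new)  [load 30/155]
  120 → USB stick 1  [load 150/155]
  105 → USB stick 2 (new)  [load 105/155]
  45 → USB stick 2  [load 150/155]
  50 → USB stick 3 (new)  [load 50/155]
  85 → USB stick 3  [load 135/155]
  120 → USB stick 4 (new)  [load 120/155]
  65 → USB stick 5 (new)  [load 65/155]
5 USB sticks opened.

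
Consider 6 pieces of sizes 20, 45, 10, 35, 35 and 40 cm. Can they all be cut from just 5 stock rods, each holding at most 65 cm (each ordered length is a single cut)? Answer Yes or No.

Yes

A valid assignment using 4 stock rods:
  stock rod 1: 45 + 20 = 65
  stock rod 2: 40 + 10 = 50
  stock rod 3: 35 = 35
  stock rod 4: 35 = 35
That uses only 4 ≤ 5, so 5 stock rods are enough.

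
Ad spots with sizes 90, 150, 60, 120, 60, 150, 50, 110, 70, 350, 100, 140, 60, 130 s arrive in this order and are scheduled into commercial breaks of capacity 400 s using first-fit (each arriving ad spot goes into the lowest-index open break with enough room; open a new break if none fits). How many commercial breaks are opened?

5

  90 → break 1 (new)  [load 90/400]
  150 → break 1  [load 240/400]
  60 → break 1  [load 300/400]
  120 → break 2 (new)  [load 120/400]
  60 → break 1  [load 360/400]
  150 → break 2  [load 270/400]
  50 → break 2  [load 320/400]
  110 → break 3 (new)  [load 110/400]
  70 → break 2  [load 390/400]
  350 → break 4 (new)  [load 350/400]
  100 → break 3  [load 210/400]
  140 → break 3  [load 350/400]
  60 → break 5 (new)  [load 60/400]
  130 → break 5  [load 190/400]
5 commercial breaks opened.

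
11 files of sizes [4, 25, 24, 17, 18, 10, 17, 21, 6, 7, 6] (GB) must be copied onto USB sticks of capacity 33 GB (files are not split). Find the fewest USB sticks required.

Total = 25 + 24 + 21 + 18 + 17 + 17 + 10 + 7 + 6 + 6 + 4 = 155 GB.
Lower bound: ⌈155/33⌉ = 5 USB sticks.
Also, 6 files each exceed 33/2 GB, and no two of those can share a USB stick, so at least 6 USB sticks are needed.
A packing using 6 USB sticks:
  USB stick 1: 25 + 7 = 32
  USB stick 2: 24 + 6 = 30
  USB stick 3: 21 + 10 = 31
  USB stick 4: 18 + 6 + 4 = 28
  USB stick 5: 17 = 17
  USB stick 6: 17 = 17
This matches the lower bound, so 6 is optimal.

6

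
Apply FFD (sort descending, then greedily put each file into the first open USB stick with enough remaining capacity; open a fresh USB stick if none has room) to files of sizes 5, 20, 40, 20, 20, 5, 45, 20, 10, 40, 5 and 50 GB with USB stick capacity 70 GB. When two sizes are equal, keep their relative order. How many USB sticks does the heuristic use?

Sorted descending: 50, 45, 40, 40, 20, 20, 20, 20, 10, 5, 5, 5.
  50 → USB stick 1 (new)  [load 50/70]
  45 → USB stick 2 (new)  [load 45/70]
  40 → USB stick 3 (new)  [load 40/70]
  40 → USB stick 4 (new)  [load 40/70]
  20 → USB stick 1  [load 70/70]
  20 → USB stick 2  [load 65/70]
  20 → USB stick 3  [load 60/70]
  20 → USB stick 4  [load 60/70]
  10 → USB stick 3  [load 70/70]
  5 → USB stick 2  [load 70/70]
  5 → USB stick 4  [load 65/70]
  5 → USB stick 4  [load 70/70]
4 USB sticks opened.

4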